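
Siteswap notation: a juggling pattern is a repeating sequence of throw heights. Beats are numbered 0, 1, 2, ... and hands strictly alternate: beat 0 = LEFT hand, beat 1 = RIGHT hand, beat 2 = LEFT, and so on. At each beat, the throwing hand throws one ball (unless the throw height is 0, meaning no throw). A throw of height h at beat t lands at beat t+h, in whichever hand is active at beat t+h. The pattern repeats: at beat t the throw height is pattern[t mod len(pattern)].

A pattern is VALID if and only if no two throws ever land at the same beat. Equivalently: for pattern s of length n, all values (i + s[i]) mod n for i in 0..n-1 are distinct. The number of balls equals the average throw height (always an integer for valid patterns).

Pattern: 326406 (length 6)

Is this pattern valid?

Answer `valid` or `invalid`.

i=0: (i + s[i]) mod n = (0 + 3) mod 6 = 3
i=1: (i + s[i]) mod n = (1 + 2) mod 6 = 3
i=2: (i + s[i]) mod n = (2 + 6) mod 6 = 2
i=3: (i + s[i]) mod n = (3 + 4) mod 6 = 1
i=4: (i + s[i]) mod n = (4 + 0) mod 6 = 4
i=5: (i + s[i]) mod n = (5 + 6) mod 6 = 5
Residues: [3, 3, 2, 1, 4, 5], distinct: False

Answer: invalid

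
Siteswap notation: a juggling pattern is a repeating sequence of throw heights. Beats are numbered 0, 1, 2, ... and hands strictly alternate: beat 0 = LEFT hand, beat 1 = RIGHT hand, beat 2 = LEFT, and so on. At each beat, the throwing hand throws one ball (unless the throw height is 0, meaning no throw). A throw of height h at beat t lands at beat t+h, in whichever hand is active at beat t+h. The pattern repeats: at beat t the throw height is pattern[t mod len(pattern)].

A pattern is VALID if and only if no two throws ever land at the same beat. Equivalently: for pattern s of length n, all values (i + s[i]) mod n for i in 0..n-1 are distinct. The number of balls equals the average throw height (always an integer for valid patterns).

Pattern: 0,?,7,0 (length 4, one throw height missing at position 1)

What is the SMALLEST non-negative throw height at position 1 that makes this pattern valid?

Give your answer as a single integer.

Answer: 1

Derivation:
i=0: (0 + 0) mod 4 = 0
i=1: s[i]=? (unknown)
i=2: (2 + 7) mod 4 = 1
i=3: (3 + 0) mod 4 = 3
Known residues: [0, 1, 3]; need a permutation of 0..3, so missing residue r = 2
Need (1 + s) mod 4 = 2; smallest s = (2 - 1) mod 4 = 1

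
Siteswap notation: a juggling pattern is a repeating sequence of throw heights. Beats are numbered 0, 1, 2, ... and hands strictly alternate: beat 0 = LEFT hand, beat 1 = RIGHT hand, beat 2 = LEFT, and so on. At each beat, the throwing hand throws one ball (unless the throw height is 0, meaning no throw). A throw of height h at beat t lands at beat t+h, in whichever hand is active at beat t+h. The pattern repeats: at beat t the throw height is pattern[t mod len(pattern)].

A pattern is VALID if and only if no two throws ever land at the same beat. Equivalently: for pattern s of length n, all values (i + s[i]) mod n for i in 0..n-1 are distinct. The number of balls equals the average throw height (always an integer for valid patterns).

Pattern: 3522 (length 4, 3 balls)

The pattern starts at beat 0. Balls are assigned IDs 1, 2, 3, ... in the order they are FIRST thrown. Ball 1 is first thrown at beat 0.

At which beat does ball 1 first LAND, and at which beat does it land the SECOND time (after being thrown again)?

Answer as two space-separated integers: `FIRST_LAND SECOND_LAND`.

Beat 0 (L): throw ball1 h=3 -> lands@3:R; in-air after throw: [b1@3:R]
Beat 1 (R): throw ball2 h=5 -> lands@6:L; in-air after throw: [b1@3:R b2@6:L]
Beat 2 (L): throw ball3 h=2 -> lands@4:L; in-air after throw: [b1@3:R b3@4:L b2@6:L]
Beat 3 (R): throw ball1 h=2 -> lands@5:R; in-air after throw: [b3@4:L b1@5:R b2@6:L]
Beat 4 (L): throw ball3 h=3 -> lands@7:R; in-air after throw: [b1@5:R b2@6:L b3@7:R]
Beat 5 (R): throw ball1 h=5 -> lands@10:L; in-air after throw: [b2@6:L b3@7:R b1@10:L]
Ball 1: thrown@0 h=3 -> first land @3; rethrown@3 h=2 -> second land @5

Answer: 3 5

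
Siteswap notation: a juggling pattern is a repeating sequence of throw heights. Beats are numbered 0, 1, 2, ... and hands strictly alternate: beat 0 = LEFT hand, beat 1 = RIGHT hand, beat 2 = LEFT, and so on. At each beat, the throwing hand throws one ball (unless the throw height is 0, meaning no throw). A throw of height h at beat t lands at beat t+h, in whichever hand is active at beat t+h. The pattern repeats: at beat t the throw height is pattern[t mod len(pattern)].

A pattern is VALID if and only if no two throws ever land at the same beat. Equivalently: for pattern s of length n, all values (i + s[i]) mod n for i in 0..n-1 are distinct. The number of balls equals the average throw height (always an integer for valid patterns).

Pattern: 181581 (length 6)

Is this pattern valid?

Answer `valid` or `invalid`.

i=0: (i + s[i]) mod n = (0 + 1) mod 6 = 1
i=1: (i + s[i]) mod n = (1 + 8) mod 6 = 3
i=2: (i + s[i]) mod n = (2 + 1) mod 6 = 3
i=3: (i + s[i]) mod n = (3 + 5) mod 6 = 2
i=4: (i + s[i]) mod n = (4 + 8) mod 6 = 0
i=5: (i + s[i]) mod n = (5 + 1) mod 6 = 0
Residues: [1, 3, 3, 2, 0, 0], distinct: False

Answer: invalid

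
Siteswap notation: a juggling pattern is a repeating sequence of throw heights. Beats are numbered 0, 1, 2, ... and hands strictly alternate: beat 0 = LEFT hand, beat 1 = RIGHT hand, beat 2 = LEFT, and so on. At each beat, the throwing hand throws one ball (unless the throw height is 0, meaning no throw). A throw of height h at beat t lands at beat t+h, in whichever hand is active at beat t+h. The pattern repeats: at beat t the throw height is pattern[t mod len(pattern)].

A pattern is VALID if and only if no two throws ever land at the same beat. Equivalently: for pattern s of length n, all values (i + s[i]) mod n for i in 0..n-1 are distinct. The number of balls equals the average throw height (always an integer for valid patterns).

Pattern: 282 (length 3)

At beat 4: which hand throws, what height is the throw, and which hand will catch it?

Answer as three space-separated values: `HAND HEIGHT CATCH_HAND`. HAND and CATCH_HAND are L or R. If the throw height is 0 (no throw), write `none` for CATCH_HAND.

Beat 4: 4 mod 2 = 0, so hand = L
Throw height = pattern[4 mod 3] = pattern[1] = 8
Lands at beat 4+8=12, 12 mod 2 = 0, so catch hand = L

Answer: L 8 L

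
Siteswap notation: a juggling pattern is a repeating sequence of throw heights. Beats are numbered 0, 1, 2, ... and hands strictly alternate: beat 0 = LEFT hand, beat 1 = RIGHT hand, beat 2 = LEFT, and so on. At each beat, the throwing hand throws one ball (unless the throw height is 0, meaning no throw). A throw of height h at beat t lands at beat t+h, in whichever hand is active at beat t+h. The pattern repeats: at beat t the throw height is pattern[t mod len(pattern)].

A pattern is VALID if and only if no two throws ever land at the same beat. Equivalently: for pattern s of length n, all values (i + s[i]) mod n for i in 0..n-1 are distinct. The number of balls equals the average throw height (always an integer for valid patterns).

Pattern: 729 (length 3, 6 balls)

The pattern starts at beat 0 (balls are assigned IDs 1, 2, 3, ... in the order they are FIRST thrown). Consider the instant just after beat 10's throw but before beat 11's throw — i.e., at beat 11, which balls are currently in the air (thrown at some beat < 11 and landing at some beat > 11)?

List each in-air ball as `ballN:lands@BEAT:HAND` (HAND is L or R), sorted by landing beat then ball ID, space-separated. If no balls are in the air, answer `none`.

Beat 0 (L): throw ball1 h=7 -> lands@7:R; in-air after throw: [b1@7:R]
Beat 1 (R): throw ball2 h=2 -> lands@3:R; in-air after throw: [b2@3:R b1@7:R]
Beat 2 (L): throw ball3 h=9 -> lands@11:R; in-air after throw: [b2@3:R b1@7:R b3@11:R]
Beat 3 (R): throw ball2 h=7 -> lands@10:L; in-air after throw: [b1@7:R b2@10:L b3@11:R]
Beat 4 (L): throw ball4 h=2 -> lands@6:L; in-air after throw: [b4@6:L b1@7:R b2@10:L b3@11:R]
Beat 5 (R): throw ball5 h=9 -> lands@14:L; in-air after throw: [b4@6:L b1@7:R b2@10:L b3@11:R b5@14:L]
Beat 6 (L): throw ball4 h=7 -> lands@13:R; in-air after throw: [b1@7:R b2@10:L b3@11:R b4@13:R b5@14:L]
Beat 7 (R): throw ball1 h=2 -> lands@9:R; in-air after throw: [b1@9:R b2@10:L b3@11:R b4@13:R b5@14:L]
Beat 8 (L): throw ball6 h=9 -> lands@17:R; in-air after throw: [b1@9:R b2@10:L b3@11:R b4@13:R b5@14:L b6@17:R]
Beat 9 (R): throw ball1 h=7 -> lands@16:L; in-air after throw: [b2@10:L b3@11:R b4@13:R b5@14:L b1@16:L b6@17:R]
Beat 10 (L): throw ball2 h=2 -> lands@12:L; in-air after throw: [b3@11:R b2@12:L b4@13:R b5@14:L b1@16:L b6@17:R]
Beat 11 (R): throw ball3 h=9 -> lands@20:L; in-air after throw: [b2@12:L b4@13:R b5@14:L b1@16:L b6@17:R b3@20:L]

Answer: ball2:lands@12:L ball4:lands@13:R ball5:lands@14:L ball1:lands@16:L ball6:lands@17:R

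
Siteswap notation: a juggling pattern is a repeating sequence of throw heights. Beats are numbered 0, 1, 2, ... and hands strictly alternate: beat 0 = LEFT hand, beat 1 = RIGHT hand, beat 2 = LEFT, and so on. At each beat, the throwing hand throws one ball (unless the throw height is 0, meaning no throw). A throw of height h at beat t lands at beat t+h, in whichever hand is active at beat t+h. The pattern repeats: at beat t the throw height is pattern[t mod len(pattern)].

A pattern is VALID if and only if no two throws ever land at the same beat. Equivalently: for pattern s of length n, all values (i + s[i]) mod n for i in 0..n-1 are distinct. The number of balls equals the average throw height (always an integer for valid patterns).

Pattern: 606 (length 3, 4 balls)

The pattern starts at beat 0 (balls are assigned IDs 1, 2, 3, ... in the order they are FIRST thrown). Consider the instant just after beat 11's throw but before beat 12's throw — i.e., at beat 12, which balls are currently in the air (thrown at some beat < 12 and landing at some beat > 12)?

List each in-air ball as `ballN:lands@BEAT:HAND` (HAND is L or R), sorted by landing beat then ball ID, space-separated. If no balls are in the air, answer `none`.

Answer: ball2:lands@14:L ball3:lands@15:R ball4:lands@17:R

Derivation:
Beat 0 (L): throw ball1 h=6 -> lands@6:L; in-air after throw: [b1@6:L]
Beat 2 (L): throw ball2 h=6 -> lands@8:L; in-air after throw: [b1@6:L b2@8:L]
Beat 3 (R): throw ball3 h=6 -> lands@9:R; in-air after throw: [b1@6:L b2@8:L b3@9:R]
Beat 5 (R): throw ball4 h=6 -> lands@11:R; in-air after throw: [b1@6:L b2@8:L b3@9:R b4@11:R]
Beat 6 (L): throw ball1 h=6 -> lands@12:L; in-air after throw: [b2@8:L b3@9:R b4@11:R b1@12:L]
Beat 8 (L): throw ball2 h=6 -> lands@14:L; in-air after throw: [b3@9:R b4@11:R b1@12:L b2@14:L]
Beat 9 (R): throw ball3 h=6 -> lands@15:R; in-air after throw: [b4@11:R b1@12:L b2@14:L b3@15:R]
Beat 11 (R): throw ball4 h=6 -> lands@17:R; in-air after throw: [b1@12:L b2@14:L b3@15:R b4@17:R]
Beat 12 (L): throw ball1 h=6 -> lands@18:L; in-air after throw: [b2@14:L b3@15:R b4@17:R b1@18:L]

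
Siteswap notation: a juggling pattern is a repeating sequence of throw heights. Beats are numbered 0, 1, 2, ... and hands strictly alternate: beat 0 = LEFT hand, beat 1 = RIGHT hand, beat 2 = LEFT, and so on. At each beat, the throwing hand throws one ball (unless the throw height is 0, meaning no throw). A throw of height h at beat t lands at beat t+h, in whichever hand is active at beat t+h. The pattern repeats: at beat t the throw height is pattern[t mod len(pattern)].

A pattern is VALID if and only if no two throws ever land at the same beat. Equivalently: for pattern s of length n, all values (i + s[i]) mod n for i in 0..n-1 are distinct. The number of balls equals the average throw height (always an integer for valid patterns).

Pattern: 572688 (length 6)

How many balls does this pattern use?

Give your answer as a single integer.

Answer: 6

Derivation:
Pattern = [5, 7, 2, 6, 8, 8], length n = 6
  position 0: throw height = 5, running sum = 5
  position 1: throw height = 7, running sum = 12
  position 2: throw height = 2, running sum = 14
  position 3: throw height = 6, running sum = 20
  position 4: throw height = 8, running sum = 28
  position 5: throw height = 8, running sum = 36
Total sum = 36; balls = sum / n = 36 / 6 = 6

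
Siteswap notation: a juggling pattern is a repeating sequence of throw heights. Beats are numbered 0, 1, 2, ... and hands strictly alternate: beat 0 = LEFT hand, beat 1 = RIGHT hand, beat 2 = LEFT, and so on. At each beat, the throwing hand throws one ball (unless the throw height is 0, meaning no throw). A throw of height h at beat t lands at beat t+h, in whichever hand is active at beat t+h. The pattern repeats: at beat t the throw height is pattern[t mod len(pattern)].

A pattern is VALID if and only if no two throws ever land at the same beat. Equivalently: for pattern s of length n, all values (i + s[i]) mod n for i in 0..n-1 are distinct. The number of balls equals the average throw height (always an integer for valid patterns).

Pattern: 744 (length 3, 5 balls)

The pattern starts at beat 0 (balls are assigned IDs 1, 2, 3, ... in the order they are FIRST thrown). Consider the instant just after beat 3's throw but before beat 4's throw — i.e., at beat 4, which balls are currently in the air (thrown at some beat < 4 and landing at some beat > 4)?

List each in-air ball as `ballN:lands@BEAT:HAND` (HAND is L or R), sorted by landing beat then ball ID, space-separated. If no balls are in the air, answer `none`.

Beat 0 (L): throw ball1 h=7 -> lands@7:R; in-air after throw: [b1@7:R]
Beat 1 (R): throw ball2 h=4 -> lands@5:R; in-air after throw: [b2@5:R b1@7:R]
Beat 2 (L): throw ball3 h=4 -> lands@6:L; in-air after throw: [b2@5:R b3@6:L b1@7:R]
Beat 3 (R): throw ball4 h=7 -> lands@10:L; in-air after throw: [b2@5:R b3@6:L b1@7:R b4@10:L]
Beat 4 (L): throw ball5 h=4 -> lands@8:L; in-air after throw: [b2@5:R b3@6:L b1@7:R b5@8:L b4@10:L]

Answer: ball2:lands@5:R ball3:lands@6:L ball1:lands@7:R ball4:lands@10:L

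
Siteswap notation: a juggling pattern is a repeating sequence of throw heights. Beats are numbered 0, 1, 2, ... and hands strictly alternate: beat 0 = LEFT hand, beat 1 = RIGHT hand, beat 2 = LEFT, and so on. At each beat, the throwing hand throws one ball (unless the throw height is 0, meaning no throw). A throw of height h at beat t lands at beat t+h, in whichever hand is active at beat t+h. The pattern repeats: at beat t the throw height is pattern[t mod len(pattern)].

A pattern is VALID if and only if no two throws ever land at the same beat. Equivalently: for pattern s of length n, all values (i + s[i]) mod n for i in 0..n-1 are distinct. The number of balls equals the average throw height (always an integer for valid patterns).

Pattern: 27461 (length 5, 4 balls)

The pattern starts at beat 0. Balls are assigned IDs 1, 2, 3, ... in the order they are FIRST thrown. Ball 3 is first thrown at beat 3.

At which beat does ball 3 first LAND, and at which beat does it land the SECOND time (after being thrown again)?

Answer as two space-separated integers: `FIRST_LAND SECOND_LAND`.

Answer: 9 10

Derivation:
Beat 0 (L): throw ball1 h=2 -> lands@2:L; in-air after throw: [b1@2:L]
Beat 1 (R): throw ball2 h=7 -> lands@8:L; in-air after throw: [b1@2:L b2@8:L]
Beat 2 (L): throw ball1 h=4 -> lands@6:L; in-air after throw: [b1@6:L b2@8:L]
Beat 3 (R): throw ball3 h=6 -> lands@9:R; in-air after throw: [b1@6:L b2@8:L b3@9:R]
Beat 4 (L): throw ball4 h=1 -> lands@5:R; in-air after throw: [b4@5:R b1@6:L b2@8:L b3@9:R]
Beat 5 (R): throw ball4 h=2 -> lands@7:R; in-air after throw: [b1@6:L b4@7:R b2@8:L b3@9:R]
Beat 6 (L): throw ball1 h=7 -> lands@13:R; in-air after throw: [b4@7:R b2@8:L b3@9:R b1@13:R]
Beat 7 (R): throw ball4 h=4 -> lands@11:R; in-air after throw: [b2@8:L b3@9:R b4@11:R b1@13:R]
Beat 8 (L): throw ball2 h=6 -> lands@14:L; in-air after throw: [b3@9:R b4@11:R b1@13:R b2@14:L]
Beat 9 (R): throw ball3 h=1 -> lands@10:L; in-air after throw: [b3@10:L b4@11:R b1@13:R b2@14:L]
Beat 10 (L): throw ball3 h=2 -> lands@12:L; in-air after throw: [b4@11:R b3@12:L b1@13:R b2@14:L]
Ball 3: thrown@3 h=6 -> first land @9; rethrown@9 h=1 -> second land @10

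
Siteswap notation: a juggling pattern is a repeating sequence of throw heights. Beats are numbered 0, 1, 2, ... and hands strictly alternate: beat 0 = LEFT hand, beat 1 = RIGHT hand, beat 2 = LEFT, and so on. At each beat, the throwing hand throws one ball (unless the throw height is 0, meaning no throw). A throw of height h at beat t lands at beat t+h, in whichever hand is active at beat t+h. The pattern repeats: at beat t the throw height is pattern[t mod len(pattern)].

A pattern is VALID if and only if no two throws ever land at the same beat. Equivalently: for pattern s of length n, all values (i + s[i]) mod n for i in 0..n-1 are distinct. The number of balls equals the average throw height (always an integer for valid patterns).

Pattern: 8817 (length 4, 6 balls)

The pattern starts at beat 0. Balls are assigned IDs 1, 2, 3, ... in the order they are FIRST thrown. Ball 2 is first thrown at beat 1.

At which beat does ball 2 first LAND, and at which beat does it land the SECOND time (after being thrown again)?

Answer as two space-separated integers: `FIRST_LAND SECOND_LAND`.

Answer: 9 17

Derivation:
Beat 0 (L): throw ball1 h=8 -> lands@8:L; in-air after throw: [b1@8:L]
Beat 1 (R): throw ball2 h=8 -> lands@9:R; in-air after throw: [b1@8:L b2@9:R]
Beat 2 (L): throw ball3 h=1 -> lands@3:R; in-air after throw: [b3@3:R b1@8:L b2@9:R]
Beat 3 (R): throw ball3 h=7 -> lands@10:L; in-air after throw: [b1@8:L b2@9:R b3@10:L]
Beat 4 (L): throw ball4 h=8 -> lands@12:L; in-air after throw: [b1@8:L b2@9:R b3@10:L b4@12:L]
Beat 5 (R): throw ball5 h=8 -> lands@13:R; in-air after throw: [b1@8:L b2@9:R b3@10:L b4@12:L b5@13:R]
Beat 6 (L): throw ball6 h=1 -> lands@7:R; in-air after throw: [b6@7:R b1@8:L b2@9:R b3@10:L b4@12:L b5@13:R]
Beat 7 (R): throw ball6 h=7 -> lands@14:L; in-air after throw: [b1@8:L b2@9:R b3@10:L b4@12:L b5@13:R b6@14:L]
Beat 8 (L): throw ball1 h=8 -> lands@16:L; in-air after throw: [b2@9:R b3@10:L b4@12:L b5@13:R b6@14:L b1@16:L]
Beat 9 (R): throw ball2 h=8 -> lands@17:R; in-air after throw: [b3@10:L b4@12:L b5@13:R b6@14:L b1@16:L b2@17:R]
Beat 10 (L): throw ball3 h=1 -> lands@11:R; in-air after throw: [b3@11:R b4@12:L b5@13:R b6@14:L b1@16:L b2@17:R]
Beat 11 (R): throw ball3 h=7 -> lands@18:L; in-air after throw: [b4@12:L b5@13:R b6@14:L b1@16:L b2@17:R b3@18:L]
Beat 12 (L): throw ball4 h=8 -> lands@20:L; in-air after throw: [b5@13:R b6@14:L b1@16:L b2@17:R b3@18:L b4@20:L]
Beat 13 (R): throw ball5 h=8 -> lands@21:R; in-air after throw: [b6@14:L b1@16:L b2@17:R b3@18:L b4@20:L b5@21:R]
Beat 14 (L): throw ball6 h=1 -> lands@15:R; in-air after throw: [b6@15:R b1@16:L b2@17:R b3@18:L b4@20:L b5@21:R]
Beat 15 (R): throw ball6 h=7 -> lands@22:L; in-air after throw: [b1@16:L b2@17:R b3@18:L b4@20:L b5@21:R b6@22:L]
Beat 16 (L): throw ball1 h=8 -> lands@24:L; in-air after throw: [b2@17:R b3@18:L b4@20:L b5@21:R b6@22:L b1@24:L]
Beat 17 (R): throw ball2 h=8 -> lands@25:R; in-air after throw: [b3@18:L b4@20:L b5@21:R b6@22:L b1@24:L b2@25:R]
Ball 2: thrown@1 h=8 -> first land @9; rethrown@9 h=8 -> second land @17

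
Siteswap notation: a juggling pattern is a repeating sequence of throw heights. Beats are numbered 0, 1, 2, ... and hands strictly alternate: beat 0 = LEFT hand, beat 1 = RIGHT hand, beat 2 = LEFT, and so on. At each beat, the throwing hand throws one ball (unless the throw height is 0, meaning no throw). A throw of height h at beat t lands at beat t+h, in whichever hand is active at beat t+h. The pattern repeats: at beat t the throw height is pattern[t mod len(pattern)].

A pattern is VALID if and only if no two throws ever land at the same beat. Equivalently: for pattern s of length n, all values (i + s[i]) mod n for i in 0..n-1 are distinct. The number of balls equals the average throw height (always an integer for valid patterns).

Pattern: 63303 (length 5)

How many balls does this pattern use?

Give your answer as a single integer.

Pattern = [6, 3, 3, 0, 3], length n = 5
  position 0: throw height = 6, running sum = 6
  position 1: throw height = 3, running sum = 9
  position 2: throw height = 3, running sum = 12
  position 3: throw height = 0, running sum = 12
  position 4: throw height = 3, running sum = 15
Total sum = 15; balls = sum / n = 15 / 5 = 3

Answer: 3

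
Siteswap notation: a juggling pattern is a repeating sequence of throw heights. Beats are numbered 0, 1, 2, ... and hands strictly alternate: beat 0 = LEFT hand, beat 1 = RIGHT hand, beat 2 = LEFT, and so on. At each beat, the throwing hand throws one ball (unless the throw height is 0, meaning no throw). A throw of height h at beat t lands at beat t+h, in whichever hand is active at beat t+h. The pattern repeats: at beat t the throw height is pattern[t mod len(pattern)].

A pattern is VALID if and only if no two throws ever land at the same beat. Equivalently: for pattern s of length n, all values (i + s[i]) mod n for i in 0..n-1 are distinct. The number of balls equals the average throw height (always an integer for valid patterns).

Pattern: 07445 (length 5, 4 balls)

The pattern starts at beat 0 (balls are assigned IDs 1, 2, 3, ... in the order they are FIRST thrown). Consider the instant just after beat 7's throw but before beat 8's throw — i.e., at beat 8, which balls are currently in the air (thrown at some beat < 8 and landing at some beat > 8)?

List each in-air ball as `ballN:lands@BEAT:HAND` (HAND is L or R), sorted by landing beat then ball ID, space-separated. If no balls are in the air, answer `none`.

Answer: ball4:lands@9:R ball3:lands@11:R ball2:lands@13:R

Derivation:
Beat 1 (R): throw ball1 h=7 -> lands@8:L; in-air after throw: [b1@8:L]
Beat 2 (L): throw ball2 h=4 -> lands@6:L; in-air after throw: [b2@6:L b1@8:L]
Beat 3 (R): throw ball3 h=4 -> lands@7:R; in-air after throw: [b2@6:L b3@7:R b1@8:L]
Beat 4 (L): throw ball4 h=5 -> lands@9:R; in-air after throw: [b2@6:L b3@7:R b1@8:L b4@9:R]
Beat 6 (L): throw ball2 h=7 -> lands@13:R; in-air after throw: [b3@7:R b1@8:L b4@9:R b2@13:R]
Beat 7 (R): throw ball3 h=4 -> lands@11:R; in-air after throw: [b1@8:L b4@9:R b3@11:R b2@13:R]
Beat 8 (L): throw ball1 h=4 -> lands@12:L; in-air after throw: [b4@9:R b3@11:R b1@12:L b2@13:R]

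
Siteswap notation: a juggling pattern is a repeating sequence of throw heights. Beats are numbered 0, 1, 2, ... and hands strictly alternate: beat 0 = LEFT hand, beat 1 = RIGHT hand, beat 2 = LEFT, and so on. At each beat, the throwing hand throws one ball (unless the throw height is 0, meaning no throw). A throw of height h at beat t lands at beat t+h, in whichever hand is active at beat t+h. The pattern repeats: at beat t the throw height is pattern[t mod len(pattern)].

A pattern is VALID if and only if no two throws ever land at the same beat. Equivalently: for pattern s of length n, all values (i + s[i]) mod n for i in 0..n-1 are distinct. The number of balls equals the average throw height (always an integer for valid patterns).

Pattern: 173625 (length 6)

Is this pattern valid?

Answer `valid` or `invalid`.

Answer: valid

Derivation:
i=0: (i + s[i]) mod n = (0 + 1) mod 6 = 1
i=1: (i + s[i]) mod n = (1 + 7) mod 6 = 2
i=2: (i + s[i]) mod n = (2 + 3) mod 6 = 5
i=3: (i + s[i]) mod n = (3 + 6) mod 6 = 3
i=4: (i + s[i]) mod n = (4 + 2) mod 6 = 0
i=5: (i + s[i]) mod n = (5 + 5) mod 6 = 4
Residues: [1, 2, 5, 3, 0, 4], distinct: True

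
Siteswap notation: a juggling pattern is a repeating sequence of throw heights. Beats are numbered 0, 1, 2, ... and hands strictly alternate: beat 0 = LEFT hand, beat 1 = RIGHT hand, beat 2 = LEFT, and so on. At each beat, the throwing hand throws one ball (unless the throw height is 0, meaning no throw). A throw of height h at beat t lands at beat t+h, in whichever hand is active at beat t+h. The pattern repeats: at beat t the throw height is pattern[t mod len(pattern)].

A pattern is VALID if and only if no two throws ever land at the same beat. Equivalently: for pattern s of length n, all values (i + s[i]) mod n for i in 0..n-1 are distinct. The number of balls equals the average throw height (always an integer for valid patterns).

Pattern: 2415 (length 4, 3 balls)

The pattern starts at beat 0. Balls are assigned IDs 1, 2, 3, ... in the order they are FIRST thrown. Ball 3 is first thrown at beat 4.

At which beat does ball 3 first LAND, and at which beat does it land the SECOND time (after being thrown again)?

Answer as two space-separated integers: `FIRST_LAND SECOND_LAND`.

Answer: 6 7

Derivation:
Beat 0 (L): throw ball1 h=2 -> lands@2:L; in-air after throw: [b1@2:L]
Beat 1 (R): throw ball2 h=4 -> lands@5:R; in-air after throw: [b1@2:L b2@5:R]
Beat 2 (L): throw ball1 h=1 -> lands@3:R; in-air after throw: [b1@3:R b2@5:R]
Beat 3 (R): throw ball1 h=5 -> lands@8:L; in-air after throw: [b2@5:R b1@8:L]
Beat 4 (L): throw ball3 h=2 -> lands@6:L; in-air after throw: [b2@5:R b3@6:L b1@8:L]
Beat 5 (R): throw ball2 h=4 -> lands@9:R; in-air after throw: [b3@6:L b1@8:L b2@9:R]
Beat 6 (L): throw ball3 h=1 -> lands@7:R; in-air after throw: [b3@7:R b1@8:L b2@9:R]
Beat 7 (R): throw ball3 h=5 -> lands@12:L; in-air after throw: [b1@8:L b2@9:R b3@12:L]
Ball 3: thrown@4 h=2 -> first land @6; rethrown@6 h=1 -> second land @7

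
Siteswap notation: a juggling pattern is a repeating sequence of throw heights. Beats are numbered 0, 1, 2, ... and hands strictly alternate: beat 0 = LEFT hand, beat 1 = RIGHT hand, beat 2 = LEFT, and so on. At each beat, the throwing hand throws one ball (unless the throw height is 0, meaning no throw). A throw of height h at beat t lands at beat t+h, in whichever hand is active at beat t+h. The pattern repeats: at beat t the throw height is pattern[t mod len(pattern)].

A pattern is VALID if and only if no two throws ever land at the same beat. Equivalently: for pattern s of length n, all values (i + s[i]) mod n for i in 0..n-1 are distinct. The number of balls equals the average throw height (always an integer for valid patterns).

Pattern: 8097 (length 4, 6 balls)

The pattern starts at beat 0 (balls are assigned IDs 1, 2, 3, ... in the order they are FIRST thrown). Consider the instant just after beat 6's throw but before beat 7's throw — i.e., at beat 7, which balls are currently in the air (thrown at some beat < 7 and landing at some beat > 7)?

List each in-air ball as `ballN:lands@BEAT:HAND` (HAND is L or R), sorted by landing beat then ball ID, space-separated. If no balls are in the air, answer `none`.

Beat 0 (L): throw ball1 h=8 -> lands@8:L; in-air after throw: [b1@8:L]
Beat 2 (L): throw ball2 h=9 -> lands@11:R; in-air after throw: [b1@8:L b2@11:R]
Beat 3 (R): throw ball3 h=7 -> lands@10:L; in-air after throw: [b1@8:L b3@10:L b2@11:R]
Beat 4 (L): throw ball4 h=8 -> lands@12:L; in-air after throw: [b1@8:L b3@10:L b2@11:R b4@12:L]
Beat 6 (L): throw ball5 h=9 -> lands@15:R; in-air after throw: [b1@8:L b3@10:L b2@11:R b4@12:L b5@15:R]
Beat 7 (R): throw ball6 h=7 -> lands@14:L; in-air after throw: [b1@8:L b3@10:L b2@11:R b4@12:L b6@14:L b5@15:R]

Answer: ball1:lands@8:L ball3:lands@10:L ball2:lands@11:R ball4:lands@12:L ball5:lands@15:R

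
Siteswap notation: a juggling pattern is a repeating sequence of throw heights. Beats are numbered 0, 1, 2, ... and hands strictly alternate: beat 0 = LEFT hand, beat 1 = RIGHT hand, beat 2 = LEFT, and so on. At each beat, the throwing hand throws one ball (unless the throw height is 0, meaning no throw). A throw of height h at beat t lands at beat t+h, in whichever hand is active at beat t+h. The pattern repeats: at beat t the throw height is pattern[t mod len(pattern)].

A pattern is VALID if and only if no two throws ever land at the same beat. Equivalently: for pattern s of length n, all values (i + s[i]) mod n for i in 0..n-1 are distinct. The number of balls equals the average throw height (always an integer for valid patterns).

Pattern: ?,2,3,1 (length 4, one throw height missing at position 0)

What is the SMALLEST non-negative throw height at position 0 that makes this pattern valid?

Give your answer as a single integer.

i=0: s[i]=? (unknown)
i=1: (1 + 2) mod 4 = 3
i=2: (2 + 3) mod 4 = 1
i=3: (3 + 1) mod 4 = 0
Known residues: [0, 1, 3]; need a permutation of 0..3, so missing residue r = 2
Need (0 + s) mod 4 = 2; smallest s = (2 - 0) mod 4 = 2

Answer: 2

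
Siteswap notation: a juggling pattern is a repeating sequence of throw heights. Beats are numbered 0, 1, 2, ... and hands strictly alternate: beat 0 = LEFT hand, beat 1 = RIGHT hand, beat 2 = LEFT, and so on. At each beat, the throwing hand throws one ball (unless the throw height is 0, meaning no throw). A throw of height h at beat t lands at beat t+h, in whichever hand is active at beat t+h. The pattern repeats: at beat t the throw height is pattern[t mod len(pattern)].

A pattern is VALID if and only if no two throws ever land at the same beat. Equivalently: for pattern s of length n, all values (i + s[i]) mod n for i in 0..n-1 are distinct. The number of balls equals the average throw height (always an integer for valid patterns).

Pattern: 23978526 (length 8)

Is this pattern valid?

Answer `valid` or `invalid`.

Answer: invalid

Derivation:
i=0: (i + s[i]) mod n = (0 + 2) mod 8 = 2
i=1: (i + s[i]) mod n = (1 + 3) mod 8 = 4
i=2: (i + s[i]) mod n = (2 + 9) mod 8 = 3
i=3: (i + s[i]) mod n = (3 + 7) mod 8 = 2
i=4: (i + s[i]) mod n = (4 + 8) mod 8 = 4
i=5: (i + s[i]) mod n = (5 + 5) mod 8 = 2
i=6: (i + s[i]) mod n = (6 + 2) mod 8 = 0
i=7: (i + s[i]) mod n = (7 + 6) mod 8 = 5
Residues: [2, 4, 3, 2, 4, 2, 0, 5], distinct: False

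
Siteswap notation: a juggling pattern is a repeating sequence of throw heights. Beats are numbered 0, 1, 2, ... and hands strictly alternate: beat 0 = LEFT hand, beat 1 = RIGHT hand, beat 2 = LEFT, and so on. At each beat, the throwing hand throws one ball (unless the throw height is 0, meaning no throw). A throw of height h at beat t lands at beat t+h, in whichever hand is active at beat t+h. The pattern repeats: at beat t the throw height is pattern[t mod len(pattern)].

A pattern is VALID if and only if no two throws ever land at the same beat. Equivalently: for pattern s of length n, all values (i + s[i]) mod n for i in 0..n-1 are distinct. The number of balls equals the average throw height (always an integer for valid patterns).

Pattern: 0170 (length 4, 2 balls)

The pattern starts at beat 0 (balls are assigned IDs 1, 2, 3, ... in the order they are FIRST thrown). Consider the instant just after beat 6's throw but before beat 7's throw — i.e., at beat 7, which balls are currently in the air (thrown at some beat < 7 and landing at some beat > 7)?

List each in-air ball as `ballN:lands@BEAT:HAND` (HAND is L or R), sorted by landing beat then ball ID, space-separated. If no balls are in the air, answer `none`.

Beat 1 (R): throw ball1 h=1 -> lands@2:L; in-air after throw: [b1@2:L]
Beat 2 (L): throw ball1 h=7 -> lands@9:R; in-air after throw: [b1@9:R]
Beat 5 (R): throw ball2 h=1 -> lands@6:L; in-air after throw: [b2@6:L b1@9:R]
Beat 6 (L): throw ball2 h=7 -> lands@13:R; in-air after throw: [b1@9:R b2@13:R]

Answer: ball1:lands@9:R ball2:lands@13:R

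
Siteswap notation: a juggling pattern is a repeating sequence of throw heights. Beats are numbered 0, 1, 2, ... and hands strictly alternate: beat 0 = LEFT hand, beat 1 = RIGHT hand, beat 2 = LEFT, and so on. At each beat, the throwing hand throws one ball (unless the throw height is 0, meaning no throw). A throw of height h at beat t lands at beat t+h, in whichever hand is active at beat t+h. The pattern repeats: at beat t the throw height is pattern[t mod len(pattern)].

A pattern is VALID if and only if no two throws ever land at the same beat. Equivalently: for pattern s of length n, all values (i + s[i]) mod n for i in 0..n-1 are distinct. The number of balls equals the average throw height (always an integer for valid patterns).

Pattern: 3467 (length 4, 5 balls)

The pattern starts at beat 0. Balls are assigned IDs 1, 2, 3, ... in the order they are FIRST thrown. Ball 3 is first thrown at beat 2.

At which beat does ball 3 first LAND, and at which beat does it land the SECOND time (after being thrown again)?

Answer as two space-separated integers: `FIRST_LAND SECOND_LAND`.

Answer: 8 11

Derivation:
Beat 0 (L): throw ball1 h=3 -> lands@3:R; in-air after throw: [b1@3:R]
Beat 1 (R): throw ball2 h=4 -> lands@5:R; in-air after throw: [b1@3:R b2@5:R]
Beat 2 (L): throw ball3 h=6 -> lands@8:L; in-air after throw: [b1@3:R b2@5:R b3@8:L]
Beat 3 (R): throw ball1 h=7 -> lands@10:L; in-air after throw: [b2@5:R b3@8:L b1@10:L]
Beat 4 (L): throw ball4 h=3 -> lands@7:R; in-air after throw: [b2@5:R b4@7:R b3@8:L b1@10:L]
Beat 5 (R): throw ball2 h=4 -> lands@9:R; in-air after throw: [b4@7:R b3@8:L b2@9:R b1@10:L]
Beat 6 (L): throw ball5 h=6 -> lands@12:L; in-air after throw: [b4@7:R b3@8:L b2@9:R b1@10:L b5@12:L]
Beat 7 (R): throw ball4 h=7 -> lands@14:L; in-air after throw: [b3@8:L b2@9:R b1@10:L b5@12:L b4@14:L]
Beat 8 (L): throw ball3 h=3 -> lands@11:R; in-air after throw: [b2@9:R b1@10:L b3@11:R b5@12:L b4@14:L]
Beat 9 (R): throw ball2 h=4 -> lands@13:R; in-air after throw: [b1@10:L b3@11:R b5@12:L b2@13:R b4@14:L]
Beat 10 (L): throw ball1 h=6 -> lands@16:L; in-air after throw: [b3@11:R b5@12:L b2@13:R b4@14:L b1@16:L]
Beat 11 (R): throw ball3 h=7 -> lands@18:L; in-air after throw: [b5@12:L b2@13:R b4@14:L b1@16:L b3@18:L]
Ball 3: thrown@2 h=6 -> first land @8; rethrown@8 h=3 -> second land @11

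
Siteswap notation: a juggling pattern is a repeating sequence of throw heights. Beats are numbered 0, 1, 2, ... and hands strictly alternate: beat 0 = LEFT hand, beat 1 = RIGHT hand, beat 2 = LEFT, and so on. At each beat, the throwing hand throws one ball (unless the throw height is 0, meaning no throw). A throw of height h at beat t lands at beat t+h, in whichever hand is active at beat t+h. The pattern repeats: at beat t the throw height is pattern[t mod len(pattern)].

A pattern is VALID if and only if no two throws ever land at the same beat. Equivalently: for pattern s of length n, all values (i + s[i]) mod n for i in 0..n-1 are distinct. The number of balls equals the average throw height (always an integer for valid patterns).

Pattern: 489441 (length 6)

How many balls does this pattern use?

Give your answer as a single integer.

Pattern = [4, 8, 9, 4, 4, 1], length n = 6
  position 0: throw height = 4, running sum = 4
  position 1: throw height = 8, running sum = 12
  position 2: throw height = 9, running sum = 21
  position 3: throw height = 4, running sum = 25
  position 4: throw height = 4, running sum = 29
  position 5: throw height = 1, running sum = 30
Total sum = 30; balls = sum / n = 30 / 6 = 5

Answer: 5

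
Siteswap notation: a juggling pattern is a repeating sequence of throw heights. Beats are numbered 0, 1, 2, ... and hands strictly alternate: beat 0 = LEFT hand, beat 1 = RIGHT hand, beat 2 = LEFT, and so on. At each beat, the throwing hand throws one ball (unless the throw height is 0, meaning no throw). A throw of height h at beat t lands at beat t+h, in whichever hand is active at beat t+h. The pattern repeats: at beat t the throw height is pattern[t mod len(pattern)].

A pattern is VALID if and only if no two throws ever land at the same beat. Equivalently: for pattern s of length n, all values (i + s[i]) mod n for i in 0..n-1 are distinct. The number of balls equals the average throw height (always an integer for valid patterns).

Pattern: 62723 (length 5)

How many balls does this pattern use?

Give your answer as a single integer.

Pattern = [6, 2, 7, 2, 3], length n = 5
  position 0: throw height = 6, running sum = 6
  position 1: throw height = 2, running sum = 8
  position 2: throw height = 7, running sum = 15
  position 3: throw height = 2, running sum = 17
  position 4: throw height = 3, running sum = 20
Total sum = 20; balls = sum / n = 20 / 5 = 4

Answer: 4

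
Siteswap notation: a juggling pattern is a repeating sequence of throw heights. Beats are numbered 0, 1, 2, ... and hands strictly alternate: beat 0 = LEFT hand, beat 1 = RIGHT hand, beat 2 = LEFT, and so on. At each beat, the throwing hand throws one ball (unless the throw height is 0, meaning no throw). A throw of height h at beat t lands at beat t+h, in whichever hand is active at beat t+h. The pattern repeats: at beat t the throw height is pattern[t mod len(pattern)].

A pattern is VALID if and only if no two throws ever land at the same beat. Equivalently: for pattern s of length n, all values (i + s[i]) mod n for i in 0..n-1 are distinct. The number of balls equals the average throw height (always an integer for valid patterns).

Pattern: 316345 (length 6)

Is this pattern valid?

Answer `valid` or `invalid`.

i=0: (i + s[i]) mod n = (0 + 3) mod 6 = 3
i=1: (i + s[i]) mod n = (1 + 1) mod 6 = 2
i=2: (i + s[i]) mod n = (2 + 6) mod 6 = 2
i=3: (i + s[i]) mod n = (3 + 3) mod 6 = 0
i=4: (i + s[i]) mod n = (4 + 4) mod 6 = 2
i=5: (i + s[i]) mod n = (5 + 5) mod 6 = 4
Residues: [3, 2, 2, 0, 2, 4], distinct: False

Answer: invalid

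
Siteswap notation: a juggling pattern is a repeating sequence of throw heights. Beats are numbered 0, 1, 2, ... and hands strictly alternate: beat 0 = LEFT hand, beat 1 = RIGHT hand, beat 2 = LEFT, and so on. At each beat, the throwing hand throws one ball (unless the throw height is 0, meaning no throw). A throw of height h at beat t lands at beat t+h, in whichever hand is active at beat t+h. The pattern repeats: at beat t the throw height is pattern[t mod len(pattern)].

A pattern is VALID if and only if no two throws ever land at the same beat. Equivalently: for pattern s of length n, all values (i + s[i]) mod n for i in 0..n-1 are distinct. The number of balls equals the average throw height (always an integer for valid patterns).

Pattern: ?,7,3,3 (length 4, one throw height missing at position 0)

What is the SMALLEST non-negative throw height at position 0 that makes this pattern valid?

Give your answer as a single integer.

i=0: s[i]=? (unknown)
i=1: (1 + 7) mod 4 = 0
i=2: (2 + 3) mod 4 = 1
i=3: (3 + 3) mod 4 = 2
Known residues: [0, 1, 2]; need a permutation of 0..3, so missing residue r = 3
Need (0 + s) mod 4 = 3; smallest s = (3 - 0) mod 4 = 3

Answer: 3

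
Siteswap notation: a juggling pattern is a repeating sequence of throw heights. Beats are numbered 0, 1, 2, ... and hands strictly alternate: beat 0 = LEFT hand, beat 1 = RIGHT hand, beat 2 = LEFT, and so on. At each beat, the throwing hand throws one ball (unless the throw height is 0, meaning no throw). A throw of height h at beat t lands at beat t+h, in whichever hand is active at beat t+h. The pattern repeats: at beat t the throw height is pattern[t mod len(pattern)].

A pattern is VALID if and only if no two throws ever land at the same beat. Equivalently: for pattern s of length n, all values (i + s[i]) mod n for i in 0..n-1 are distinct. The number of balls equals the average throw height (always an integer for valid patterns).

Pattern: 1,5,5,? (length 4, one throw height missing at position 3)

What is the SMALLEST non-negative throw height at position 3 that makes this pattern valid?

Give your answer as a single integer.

i=0: (0 + 1) mod 4 = 1
i=1: (1 + 5) mod 4 = 2
i=2: (2 + 5) mod 4 = 3
i=3: s[i]=? (unknown)
Known residues: [1, 2, 3]; need a permutation of 0..3, so missing residue r = 0
Need (3 + s) mod 4 = 0; smallest s = (0 - 3) mod 4 = 1

Answer: 1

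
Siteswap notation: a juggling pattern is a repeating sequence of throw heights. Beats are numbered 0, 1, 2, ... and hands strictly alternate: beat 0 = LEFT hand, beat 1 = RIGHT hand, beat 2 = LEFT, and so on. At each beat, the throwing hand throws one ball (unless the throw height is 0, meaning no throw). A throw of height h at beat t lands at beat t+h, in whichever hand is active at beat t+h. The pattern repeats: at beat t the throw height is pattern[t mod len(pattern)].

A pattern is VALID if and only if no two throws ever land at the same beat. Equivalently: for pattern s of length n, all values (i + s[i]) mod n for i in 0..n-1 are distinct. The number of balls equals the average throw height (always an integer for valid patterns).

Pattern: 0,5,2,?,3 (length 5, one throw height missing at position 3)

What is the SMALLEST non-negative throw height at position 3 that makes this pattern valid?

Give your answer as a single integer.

Answer: 0

Derivation:
i=0: (0 + 0) mod 5 = 0
i=1: (1 + 5) mod 5 = 1
i=2: (2 + 2) mod 5 = 4
i=3: s[i]=? (unknown)
i=4: (4 + 3) mod 5 = 2
Known residues: [0, 1, 2, 4]; need a permutation of 0..4, so missing residue r = 3
Need (3 + s) mod 5 = 3; smallest s = (3 - 3) mod 5 = 0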